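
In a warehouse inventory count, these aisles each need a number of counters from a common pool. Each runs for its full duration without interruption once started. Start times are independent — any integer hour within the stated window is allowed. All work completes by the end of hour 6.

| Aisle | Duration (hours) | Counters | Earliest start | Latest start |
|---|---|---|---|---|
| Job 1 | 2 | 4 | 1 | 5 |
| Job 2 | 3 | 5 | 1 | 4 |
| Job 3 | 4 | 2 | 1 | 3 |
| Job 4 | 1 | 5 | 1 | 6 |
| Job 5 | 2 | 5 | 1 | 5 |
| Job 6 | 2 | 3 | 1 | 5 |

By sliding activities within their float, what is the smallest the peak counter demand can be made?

10

Early-start (Job 1@1, Job 2@1, Job 3@1, Job 4@1, Job 5@1, Job 6@1) gives peak 24: h1:24  h2:19  h3:7  h4:2  h5:0  h6:0.
Shift Job 3→3, Job 4→4, Job 5→5, Job 6→3.
Schedule Job 1@1, Job 2@1, Job 3@3, Job 4@4, Job 5@5, Job 6@3: h1:9  h2:9  h3:10  h4:10  h5:7  h6:7 — peak 10.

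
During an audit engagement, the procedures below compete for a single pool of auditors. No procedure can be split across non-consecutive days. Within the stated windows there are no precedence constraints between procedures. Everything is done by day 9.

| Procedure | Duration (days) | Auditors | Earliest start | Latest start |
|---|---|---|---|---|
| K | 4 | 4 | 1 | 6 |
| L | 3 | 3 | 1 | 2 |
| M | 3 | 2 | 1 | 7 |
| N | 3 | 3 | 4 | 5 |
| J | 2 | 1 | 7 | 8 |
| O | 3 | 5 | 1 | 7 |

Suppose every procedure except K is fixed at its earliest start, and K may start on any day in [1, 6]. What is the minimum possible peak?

10

K@1: d1:14  d2:14  d3:14  d4:7  d5:3  d6:3  d7:1  d8:1  d9:0 → peak 14
K@2: d1:10  d2:14  d3:14  d4:7  d5:7  d6:3  d7:1  d8:1  d9:0 → peak 14
K@3: d1:10  d2:10  d3:14  d4:7  d5:7  d6:7  d7:1  d8:1  d9:0 → peak 14
K@4: d1:10  d2:10  d3:10  d4:7  d5:7  d6:7  d7:5  d8:1  d9:0 → peak 10
K@5: d1:10  d2:10  d3:10  d4:3  d5:7  d6:7  d7:5  d8:5  d9:0 → peak 10
K@6: d1:10  d2:10  d3:10  d4:3  d5:3  d6:7  d7:5  d8:5  d9:4 → peak 10
Best is K@4, peak 10.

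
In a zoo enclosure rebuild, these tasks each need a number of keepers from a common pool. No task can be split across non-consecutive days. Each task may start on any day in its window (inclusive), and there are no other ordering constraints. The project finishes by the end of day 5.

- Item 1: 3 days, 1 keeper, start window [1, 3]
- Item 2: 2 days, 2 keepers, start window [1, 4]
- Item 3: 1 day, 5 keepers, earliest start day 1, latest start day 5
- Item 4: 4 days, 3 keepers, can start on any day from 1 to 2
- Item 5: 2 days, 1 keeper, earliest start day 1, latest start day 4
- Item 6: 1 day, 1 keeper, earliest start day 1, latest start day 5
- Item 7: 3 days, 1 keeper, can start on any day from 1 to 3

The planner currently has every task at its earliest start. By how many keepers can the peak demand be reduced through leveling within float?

8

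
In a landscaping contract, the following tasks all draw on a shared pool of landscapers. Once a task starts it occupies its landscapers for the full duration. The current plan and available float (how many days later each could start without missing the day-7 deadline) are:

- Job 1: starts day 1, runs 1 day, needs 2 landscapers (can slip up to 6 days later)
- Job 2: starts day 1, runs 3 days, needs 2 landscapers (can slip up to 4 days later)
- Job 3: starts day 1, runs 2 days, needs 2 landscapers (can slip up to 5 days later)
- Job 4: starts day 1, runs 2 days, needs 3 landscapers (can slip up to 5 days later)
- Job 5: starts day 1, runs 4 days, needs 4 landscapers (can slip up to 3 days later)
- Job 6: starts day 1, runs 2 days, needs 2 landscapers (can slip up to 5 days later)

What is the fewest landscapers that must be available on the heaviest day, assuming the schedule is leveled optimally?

6

Early-start (Job 1@1, Job 2@1, Job 3@1, Job 4@1, Job 5@1, Job 6@1) gives peak 15: d1:15  d2:13  d3:6  d4:4  d5:0  d6:0  d7:0.
Shift Job 3→4, Job 4→2, Job 5→4, Job 6→6.
Schedule Job 1@1, Job 2@1, Job 3@4, Job 4@2, Job 5@4, Job 6@6: d1:4  d2:5  d3:5  d4:6  d5:6  d6:6  d7:6 — peak 6.
Total landscaper-days = 38 over 7 days ⇒ peak ≥ ⌈38/7⌉ = 6, so 6 is optimal.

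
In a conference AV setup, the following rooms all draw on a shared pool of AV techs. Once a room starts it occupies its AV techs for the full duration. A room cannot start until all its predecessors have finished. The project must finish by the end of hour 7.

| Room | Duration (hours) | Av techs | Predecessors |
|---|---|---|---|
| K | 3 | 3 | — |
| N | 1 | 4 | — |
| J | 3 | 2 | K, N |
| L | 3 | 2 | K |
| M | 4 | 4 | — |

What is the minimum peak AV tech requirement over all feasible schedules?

8

Early-start (K@1, N@1, J@4, L@4, M@1) gives peak 11: h1:11  h2:7  h3:7  h4:8  h5:4  h6:4  h7:0.
Shift M→2.
Schedule K@1, N@1, J@4, L@4, M@2: h1:7  h2:7  h3:7  h4:8  h5:8  h6:4  h7:0 — peak 8.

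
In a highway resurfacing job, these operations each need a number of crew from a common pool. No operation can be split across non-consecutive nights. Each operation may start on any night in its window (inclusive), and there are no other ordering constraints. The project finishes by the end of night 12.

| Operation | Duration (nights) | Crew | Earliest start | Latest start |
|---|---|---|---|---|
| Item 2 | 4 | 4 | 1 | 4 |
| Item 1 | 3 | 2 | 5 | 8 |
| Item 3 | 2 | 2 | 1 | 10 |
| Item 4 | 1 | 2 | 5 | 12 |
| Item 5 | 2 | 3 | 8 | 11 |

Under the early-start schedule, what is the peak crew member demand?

6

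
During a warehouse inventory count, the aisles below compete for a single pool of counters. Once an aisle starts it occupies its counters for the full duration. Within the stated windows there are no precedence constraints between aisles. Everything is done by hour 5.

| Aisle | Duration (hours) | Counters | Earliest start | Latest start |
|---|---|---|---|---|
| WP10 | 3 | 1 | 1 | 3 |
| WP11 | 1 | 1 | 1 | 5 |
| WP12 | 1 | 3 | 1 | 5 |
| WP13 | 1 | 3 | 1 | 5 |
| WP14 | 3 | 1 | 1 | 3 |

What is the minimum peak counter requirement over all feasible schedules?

Early-start (WP10@1, WP11@1, WP12@1, WP13@1, WP14@1) gives peak 9: h1:9  h2:2  h3:2  h4:0  h5:0.
Shift WP12→4, WP13→5.
Schedule WP10@1, WP11@1, WP12@4, WP13@5, WP14@1: h1:3  h2:2  h3:2  h4:3  h5:3 — peak 3.
Total counter-hours = 13 over 5 hours ⇒ peak ≥ ⌈13/5⌉ = 3, so 3 is optimal.

3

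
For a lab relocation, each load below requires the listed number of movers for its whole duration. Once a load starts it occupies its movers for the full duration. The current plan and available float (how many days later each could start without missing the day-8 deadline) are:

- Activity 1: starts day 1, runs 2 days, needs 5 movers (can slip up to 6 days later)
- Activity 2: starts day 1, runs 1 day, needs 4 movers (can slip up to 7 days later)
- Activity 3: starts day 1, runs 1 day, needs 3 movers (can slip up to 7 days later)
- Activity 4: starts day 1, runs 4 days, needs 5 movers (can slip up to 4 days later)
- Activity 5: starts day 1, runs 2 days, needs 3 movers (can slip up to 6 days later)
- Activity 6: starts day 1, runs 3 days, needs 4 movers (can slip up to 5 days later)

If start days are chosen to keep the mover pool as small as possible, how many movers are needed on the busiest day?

9

Early-start (Activity 1@1, Activity 2@1, Activity 3@1, Activity 4@1, Activity 5@1, Activity 6@1) gives peak 24: d1:24  d2:17  d3:9  d4:5  d5:0  d6:0  d7:0  d8:0.
Shift Activity 3→2, Activity 4→3, Activity 5→3, Activity 6→5.
Schedule Activity 1@1, Activity 2@1, Activity 3@2, Activity 4@3, Activity 5@3, Activity 6@5: d1:9  d2:8  d3:8  d4:8  d5:9  d6:9  d7:4  d8:0 — peak 9.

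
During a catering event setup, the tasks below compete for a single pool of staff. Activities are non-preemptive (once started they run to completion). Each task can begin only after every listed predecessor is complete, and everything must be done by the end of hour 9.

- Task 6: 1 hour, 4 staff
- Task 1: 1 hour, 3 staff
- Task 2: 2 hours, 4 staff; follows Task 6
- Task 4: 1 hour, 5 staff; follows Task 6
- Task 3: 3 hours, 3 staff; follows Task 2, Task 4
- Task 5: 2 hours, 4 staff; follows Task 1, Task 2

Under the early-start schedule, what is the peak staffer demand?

9

Early-start schedule: Task 6@1, Task 1@1, Task 2@2, Task 4@2, Task 3@4, Task 5@4.
Load per hour: hour 1: 7, hour 2: 9, hour 3: 4, hour 4: 7, hour 5: 7, hour 6: 3, hour 7: 0, hour 8: 0, hour 9: 0.
Peak is 9.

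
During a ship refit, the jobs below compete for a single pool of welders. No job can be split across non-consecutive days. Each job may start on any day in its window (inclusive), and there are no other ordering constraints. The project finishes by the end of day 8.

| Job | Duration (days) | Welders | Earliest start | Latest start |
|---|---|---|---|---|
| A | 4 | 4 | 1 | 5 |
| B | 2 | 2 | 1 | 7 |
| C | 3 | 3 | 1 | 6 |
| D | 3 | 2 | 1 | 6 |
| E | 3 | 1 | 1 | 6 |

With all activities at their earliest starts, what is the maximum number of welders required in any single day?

Early-start schedule: A@1, B@1, C@1, D@1, E@1.
Load per day: day 1: 12, day 2: 12, day 3: 10, day 4: 4, day 5: 0, day 6: 0, day 7: 0, day 8: 0.
Peak is 12.

12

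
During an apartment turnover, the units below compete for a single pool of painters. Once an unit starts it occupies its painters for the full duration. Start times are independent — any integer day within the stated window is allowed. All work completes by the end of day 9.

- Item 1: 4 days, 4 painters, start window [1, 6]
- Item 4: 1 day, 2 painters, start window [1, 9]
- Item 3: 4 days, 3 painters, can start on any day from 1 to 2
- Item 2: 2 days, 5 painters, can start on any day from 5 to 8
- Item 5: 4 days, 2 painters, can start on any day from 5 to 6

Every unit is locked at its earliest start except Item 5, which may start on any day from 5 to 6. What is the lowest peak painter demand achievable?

9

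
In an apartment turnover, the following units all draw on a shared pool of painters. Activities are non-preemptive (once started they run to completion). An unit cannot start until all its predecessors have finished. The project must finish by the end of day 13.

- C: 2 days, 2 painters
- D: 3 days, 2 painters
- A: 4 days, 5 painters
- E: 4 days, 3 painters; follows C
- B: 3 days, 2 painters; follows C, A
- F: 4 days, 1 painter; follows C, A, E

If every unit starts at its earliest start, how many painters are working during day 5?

At early start, day 5 has: E, B.
Demand: 3 + 2 = 5.

5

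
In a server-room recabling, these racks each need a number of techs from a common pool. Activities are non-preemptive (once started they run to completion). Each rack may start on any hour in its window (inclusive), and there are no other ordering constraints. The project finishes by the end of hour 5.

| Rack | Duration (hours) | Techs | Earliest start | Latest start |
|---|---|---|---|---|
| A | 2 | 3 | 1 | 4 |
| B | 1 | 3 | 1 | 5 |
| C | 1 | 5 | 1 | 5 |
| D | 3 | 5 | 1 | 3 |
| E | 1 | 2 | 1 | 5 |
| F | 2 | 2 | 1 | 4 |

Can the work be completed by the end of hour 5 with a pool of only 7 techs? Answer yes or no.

The minimum achievable peak is 8; 7 < 8, so no feasible schedule stays within the cap.

no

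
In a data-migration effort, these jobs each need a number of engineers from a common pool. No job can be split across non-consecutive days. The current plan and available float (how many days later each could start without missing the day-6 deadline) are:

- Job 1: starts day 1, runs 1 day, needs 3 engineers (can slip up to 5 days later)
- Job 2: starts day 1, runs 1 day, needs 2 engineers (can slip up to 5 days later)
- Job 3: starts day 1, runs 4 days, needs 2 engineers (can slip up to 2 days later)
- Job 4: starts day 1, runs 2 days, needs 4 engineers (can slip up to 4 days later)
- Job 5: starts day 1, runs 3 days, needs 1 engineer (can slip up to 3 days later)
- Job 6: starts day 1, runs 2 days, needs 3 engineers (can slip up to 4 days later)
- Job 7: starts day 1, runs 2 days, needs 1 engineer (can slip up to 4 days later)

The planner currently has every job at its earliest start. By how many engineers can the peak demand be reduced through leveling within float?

10

Early-start peak: d1:16  d2:11  d3:3  d4:2  d5:0  d6:0 ⇒ 16.
Leveled (Job 1@1, Job 2@1, Job 3@2, Job 4@5, Job 5@2, Job 6@3, Job 7@1): d1:6  d2:4  d3:6  d4:6  d5:6  d6:4 ⇒ 6.
Reduction 16 − 6 = 10.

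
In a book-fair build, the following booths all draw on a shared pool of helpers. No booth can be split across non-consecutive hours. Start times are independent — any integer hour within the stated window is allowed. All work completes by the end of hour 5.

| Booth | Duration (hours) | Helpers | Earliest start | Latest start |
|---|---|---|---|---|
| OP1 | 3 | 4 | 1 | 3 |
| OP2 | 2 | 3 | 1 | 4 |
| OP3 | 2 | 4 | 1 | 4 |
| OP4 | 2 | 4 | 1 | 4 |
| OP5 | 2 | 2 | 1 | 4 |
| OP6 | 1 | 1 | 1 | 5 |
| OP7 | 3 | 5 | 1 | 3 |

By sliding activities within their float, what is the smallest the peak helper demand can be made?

Early-start (OP1@1, OP2@1, OP3@1, OP4@1, OP5@1, OP6@1, OP7@1) gives peak 23: h1:23  h2:22  h3:9  h4:0  h5:0.
Shift OP4→4, OP5→3, OP6→5, OP7→3.
Schedule OP1@1, OP2@1, OP3@1, OP4@4, OP5@3, OP6@5, OP7@3: h1:11  h2:11  h3:11  h4:11  h5:10 — peak 11.
Total helper-hours = 54 over 5 hours ⇒ peak ≥ ⌈54/5⌉ = 11, so 11 is optimal.

11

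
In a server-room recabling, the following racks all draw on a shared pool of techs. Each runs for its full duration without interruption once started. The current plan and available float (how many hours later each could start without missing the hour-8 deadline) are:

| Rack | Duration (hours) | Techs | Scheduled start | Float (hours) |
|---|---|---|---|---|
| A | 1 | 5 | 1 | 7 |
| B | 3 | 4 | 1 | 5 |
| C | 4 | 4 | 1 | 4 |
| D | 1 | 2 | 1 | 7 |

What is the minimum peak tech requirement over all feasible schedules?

6

Early-start (A@1, B@1, C@1, D@1) gives peak 15: h1:15  h2:8  h3:8  h4:4  h5:0  h6:0  h7:0  h8:0.
Shift B→2, C→5, D→2.
Schedule A@1, B@2, C@5, D@2: h1:5  h2:6  h3:4  h4:4  h5:4  h6:4  h7:4  h8:4 — peak 6.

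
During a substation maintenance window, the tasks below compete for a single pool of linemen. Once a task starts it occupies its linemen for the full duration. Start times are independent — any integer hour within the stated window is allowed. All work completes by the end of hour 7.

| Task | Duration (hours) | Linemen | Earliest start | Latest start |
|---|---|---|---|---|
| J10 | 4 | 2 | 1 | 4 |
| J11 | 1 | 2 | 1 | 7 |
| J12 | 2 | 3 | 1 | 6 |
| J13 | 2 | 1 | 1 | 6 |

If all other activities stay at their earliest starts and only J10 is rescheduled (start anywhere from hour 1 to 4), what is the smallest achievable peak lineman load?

6

J10@1: h1:8  h2:6  h3:2  h4:2  h5:0  h6:0  h7:0 → peak 8
J10@2: h1:6  h2:6  h3:2  h4:2  h5:2  h6:0  h7:0 → peak 6
J10@3: h1:6  h2:4  h3:2  h4:2  h5:2  h6:2  h7:0 → peak 6
J10@4: h1:6  h2:4  h3:0  h4:2  h5:2  h6:2  h7:2 → peak 6
Best is J10@2, peak 6.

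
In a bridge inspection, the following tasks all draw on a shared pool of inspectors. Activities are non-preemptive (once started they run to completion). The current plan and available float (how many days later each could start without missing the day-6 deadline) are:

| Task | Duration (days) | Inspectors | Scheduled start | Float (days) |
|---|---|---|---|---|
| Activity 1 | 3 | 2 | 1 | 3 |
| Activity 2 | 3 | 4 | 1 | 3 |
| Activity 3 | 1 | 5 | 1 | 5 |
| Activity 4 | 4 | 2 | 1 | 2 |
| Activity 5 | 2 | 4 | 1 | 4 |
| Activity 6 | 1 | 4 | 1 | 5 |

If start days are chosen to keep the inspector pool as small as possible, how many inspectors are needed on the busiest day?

Early-start (Activity 1@1, Activity 2@1, Activity 3@1, Activity 4@1, Activity 5@1, Activity 6@1) gives peak 21: d1:21  d2:12  d3:8  d4:2  d5:0  d6:0.
Shift Activity 3→4, Activity 5→5, Activity 6→5.
Schedule Activity 1@1, Activity 2@1, Activity 3@4, Activity 4@1, Activity 5@5, Activity 6@5: d1:8  d2:8  d3:8  d4:7  d5:8  d6:4 — peak 8.
Total inspector-days = 43 over 6 days ⇒ peak ≥ ⌈43/6⌉ = 8, so 8 is optimal.

8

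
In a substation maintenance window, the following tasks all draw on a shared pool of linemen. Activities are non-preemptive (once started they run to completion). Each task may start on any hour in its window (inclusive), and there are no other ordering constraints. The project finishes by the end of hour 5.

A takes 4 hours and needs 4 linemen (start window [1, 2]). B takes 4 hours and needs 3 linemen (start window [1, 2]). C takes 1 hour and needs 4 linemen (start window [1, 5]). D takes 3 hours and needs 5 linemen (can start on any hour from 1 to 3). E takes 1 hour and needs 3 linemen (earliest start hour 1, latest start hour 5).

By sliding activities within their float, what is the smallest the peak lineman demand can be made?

12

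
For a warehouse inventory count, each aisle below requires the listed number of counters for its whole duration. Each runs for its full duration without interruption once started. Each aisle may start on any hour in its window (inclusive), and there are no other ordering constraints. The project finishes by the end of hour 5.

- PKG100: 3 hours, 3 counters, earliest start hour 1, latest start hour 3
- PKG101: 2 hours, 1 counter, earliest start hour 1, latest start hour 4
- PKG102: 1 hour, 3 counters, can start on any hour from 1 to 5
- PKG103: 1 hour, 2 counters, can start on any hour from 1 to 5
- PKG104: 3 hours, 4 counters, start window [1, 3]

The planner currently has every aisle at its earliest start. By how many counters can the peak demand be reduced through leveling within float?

Early-start peak: h1:13  h2:8  h3:7  h4:0  h5:0 ⇒ 13.
Leveled (PKG100@1, PKG101@1, PKG102@1, PKG103@2, PKG104@3): h1:7  h2:6  h3:7  h4:4  h5:4 ⇒ 7.
Reduction 13 − 7 = 6.

6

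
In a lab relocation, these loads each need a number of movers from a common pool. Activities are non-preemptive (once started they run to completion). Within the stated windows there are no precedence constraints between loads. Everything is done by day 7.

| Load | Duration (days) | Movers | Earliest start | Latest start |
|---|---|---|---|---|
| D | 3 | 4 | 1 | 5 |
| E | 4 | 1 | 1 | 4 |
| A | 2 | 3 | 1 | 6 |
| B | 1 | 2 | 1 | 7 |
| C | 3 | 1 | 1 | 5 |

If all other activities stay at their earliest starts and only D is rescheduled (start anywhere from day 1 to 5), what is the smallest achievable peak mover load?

D@1: d1:11  d2:9  d3:6  d4:1  d5:0  d6:0  d7:0 → peak 11
D@2: d1:7  d2:9  d3:6  d4:5  d5:0  d6:0  d7:0 → peak 9
D@3: d1:7  d2:5  d3:6  d4:5  d5:4  d6:0  d7:0 → peak 7
D@4: d1:7  d2:5  d3:2  d4:5  d5:4  d6:4  d7:0 → peak 7
D@5: d1:7  d2:5  d3:2  d4:1  d5:4  d6:4  d7:4 → peak 7
Best is D@3, peak 7.

7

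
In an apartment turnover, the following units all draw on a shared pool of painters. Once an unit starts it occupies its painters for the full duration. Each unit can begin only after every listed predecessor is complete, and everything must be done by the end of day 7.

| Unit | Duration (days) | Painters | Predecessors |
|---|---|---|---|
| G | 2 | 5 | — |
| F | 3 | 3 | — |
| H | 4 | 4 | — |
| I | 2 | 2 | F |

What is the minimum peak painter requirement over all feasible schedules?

Early-start (G@1, F@1, H@1, I@4) gives peak 12: d1:12  d2:12  d3:7  d4:6  d5:2  d6:0  d7:0.
Shift F→3, H→3, I→6.
Schedule G@1, F@3, H@3, I@6: d1:5  d2:5  d3:7  d4:7  d5:7  d6:6  d7:2 — peak 7.

7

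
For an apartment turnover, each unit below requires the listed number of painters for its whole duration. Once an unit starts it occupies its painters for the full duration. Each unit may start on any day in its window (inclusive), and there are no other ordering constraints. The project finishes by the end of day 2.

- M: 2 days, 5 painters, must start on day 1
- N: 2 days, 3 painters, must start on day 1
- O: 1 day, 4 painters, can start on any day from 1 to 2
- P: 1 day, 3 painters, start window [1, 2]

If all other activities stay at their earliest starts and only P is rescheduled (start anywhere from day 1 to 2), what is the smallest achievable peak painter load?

12

P@1: d1:15  d2:8 → peak 15
P@2: d1:12  d2:11 → peak 12
Best is P@2, peak 12.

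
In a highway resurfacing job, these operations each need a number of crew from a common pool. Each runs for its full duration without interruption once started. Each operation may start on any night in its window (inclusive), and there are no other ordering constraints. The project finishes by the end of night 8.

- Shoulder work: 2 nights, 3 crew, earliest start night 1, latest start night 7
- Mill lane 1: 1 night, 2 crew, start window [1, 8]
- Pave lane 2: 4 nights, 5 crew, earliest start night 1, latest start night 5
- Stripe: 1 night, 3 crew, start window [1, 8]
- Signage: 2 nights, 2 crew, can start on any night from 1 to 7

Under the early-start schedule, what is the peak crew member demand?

Early-start schedule: Shoulder work@1, Mill lane 1@1, Pave lane 2@1, Stripe@1, Signage@1.
Load per night: night 1: 15, night 2: 10, night 3: 5, night 4: 5, night 5: 0, night 6: 0, night 7: 0, night 8: 0.
Peak is 15.

15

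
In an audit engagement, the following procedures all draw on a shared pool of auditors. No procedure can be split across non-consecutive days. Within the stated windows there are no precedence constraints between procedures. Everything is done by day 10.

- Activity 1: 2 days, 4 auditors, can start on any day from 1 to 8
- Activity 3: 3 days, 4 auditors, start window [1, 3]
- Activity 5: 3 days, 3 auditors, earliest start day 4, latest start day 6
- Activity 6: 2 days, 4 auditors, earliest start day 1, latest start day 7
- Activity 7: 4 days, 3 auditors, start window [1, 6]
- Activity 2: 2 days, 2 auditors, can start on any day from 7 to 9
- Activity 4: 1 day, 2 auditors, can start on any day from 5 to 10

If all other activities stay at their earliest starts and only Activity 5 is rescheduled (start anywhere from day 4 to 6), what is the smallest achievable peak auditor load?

Activity 5@4: d1:15  d2:15  d3:7  d4:6  d5:5  d6:3  d7:2  d8:2  d9:0  d10:0 → peak 15
Activity 5@5: d1:15  d2:15  d3:7  d4:3  d5:5  d6:3  d7:5  d8:2  d9:0  d10:0 → peak 15
Activity 5@6: d1:15  d2:15  d3:7  d4:3  d5:2  d6:3  d7:5  d8:5  d9:0  d10:0 → peak 15
Best is Activity 5@4, peak 15.

15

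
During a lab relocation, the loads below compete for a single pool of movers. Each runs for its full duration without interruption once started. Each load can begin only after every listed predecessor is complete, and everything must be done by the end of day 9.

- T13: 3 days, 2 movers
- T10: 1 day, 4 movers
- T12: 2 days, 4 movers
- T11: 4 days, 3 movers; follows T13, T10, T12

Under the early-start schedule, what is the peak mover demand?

10

Early-start schedule: T13@1, T10@1, T12@1, T11@4.
Load per day: day 1: 10, day 2: 6, day 3: 2, day 4: 3, day 5: 3, day 6: 3, day 7: 3, day 8: 0, day 9: 0.
Peak is 10.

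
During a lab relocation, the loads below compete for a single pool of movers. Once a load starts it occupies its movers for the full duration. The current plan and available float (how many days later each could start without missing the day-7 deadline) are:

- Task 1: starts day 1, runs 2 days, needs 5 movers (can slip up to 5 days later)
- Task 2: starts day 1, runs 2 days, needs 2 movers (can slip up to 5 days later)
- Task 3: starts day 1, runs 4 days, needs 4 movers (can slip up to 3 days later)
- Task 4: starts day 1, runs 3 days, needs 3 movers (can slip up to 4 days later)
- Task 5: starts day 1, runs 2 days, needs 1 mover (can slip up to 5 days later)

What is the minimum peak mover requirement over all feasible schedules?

7

Early-start (Task 1@1, Task 2@1, Task 3@1, Task 4@1, Task 5@1) gives peak 15: d1:15  d2:15  d3:7  d4:4  d5:0  d6:0  d7:0.
Shift Task 3→3, Task 4→3, Task 5→6.
Schedule Task 1@1, Task 2@1, Task 3@3, Task 4@3, Task 5@6: d1:7  d2:7  d3:7  d4:7  d5:7  d6:5  d7:1 — peak 7.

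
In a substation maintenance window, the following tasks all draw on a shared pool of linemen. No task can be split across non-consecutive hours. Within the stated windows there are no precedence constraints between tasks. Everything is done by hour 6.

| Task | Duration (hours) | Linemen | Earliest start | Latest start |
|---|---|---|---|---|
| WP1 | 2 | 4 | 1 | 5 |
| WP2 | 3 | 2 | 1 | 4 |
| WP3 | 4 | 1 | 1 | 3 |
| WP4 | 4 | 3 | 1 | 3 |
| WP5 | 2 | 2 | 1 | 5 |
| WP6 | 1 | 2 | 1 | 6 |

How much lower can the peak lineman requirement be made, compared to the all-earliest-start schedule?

8

Early-start peak: h1:14  h2:12  h3:6  h4:4  h5:0  h6:0 ⇒ 14.
Leveled (WP1@1, WP2@1, WP3@3, WP4@3, WP5@4, WP6@6): h1:6  h2:6  h3:6  h4:6  h5:6  h6:6 ⇒ 6.
Reduction 14 − 6 = 8.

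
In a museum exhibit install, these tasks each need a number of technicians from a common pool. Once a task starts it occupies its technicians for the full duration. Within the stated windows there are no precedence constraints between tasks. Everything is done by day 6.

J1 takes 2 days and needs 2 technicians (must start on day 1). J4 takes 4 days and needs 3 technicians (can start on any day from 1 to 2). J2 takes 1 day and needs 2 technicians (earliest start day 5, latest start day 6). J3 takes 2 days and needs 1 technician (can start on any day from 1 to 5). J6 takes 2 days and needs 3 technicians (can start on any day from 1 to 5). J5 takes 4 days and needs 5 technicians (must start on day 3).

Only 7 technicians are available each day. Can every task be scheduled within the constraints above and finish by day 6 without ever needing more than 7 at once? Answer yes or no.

no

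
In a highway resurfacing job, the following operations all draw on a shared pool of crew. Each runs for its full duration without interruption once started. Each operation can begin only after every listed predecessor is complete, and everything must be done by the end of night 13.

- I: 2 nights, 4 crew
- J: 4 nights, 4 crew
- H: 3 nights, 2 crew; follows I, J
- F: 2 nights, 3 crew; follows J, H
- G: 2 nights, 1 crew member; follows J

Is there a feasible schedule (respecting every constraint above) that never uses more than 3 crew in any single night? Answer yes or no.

The minimum achievable peak is 4; 3 < 4, so no feasible schedule stays within the cap.

no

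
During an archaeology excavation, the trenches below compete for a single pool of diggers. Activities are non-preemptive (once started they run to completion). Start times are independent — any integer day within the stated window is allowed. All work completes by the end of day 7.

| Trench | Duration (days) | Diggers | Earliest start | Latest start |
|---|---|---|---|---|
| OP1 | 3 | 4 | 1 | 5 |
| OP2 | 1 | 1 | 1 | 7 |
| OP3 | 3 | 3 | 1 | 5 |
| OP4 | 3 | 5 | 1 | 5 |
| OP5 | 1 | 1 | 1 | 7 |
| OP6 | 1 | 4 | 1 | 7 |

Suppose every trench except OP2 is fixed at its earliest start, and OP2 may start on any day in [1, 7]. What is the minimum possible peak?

17

OP2@1: d1:18  d2:12  d3:12  d4:0  d5:0  d6:0  d7:0 → peak 18
OP2@2: d1:17  d2:13  d3:12  d4:0  d5:0  d6:0  d7:0 → peak 17
OP2@3: d1:17  d2:12  d3:13  d4:0  d5:0  d6:0  d7:0 → peak 17
OP2@4: d1:17  d2:12  d3:12  d4:1  d5:0  d6:0  d7:0 → peak 17
OP2@5: d1:17  d2:12  d3:12  d4:0  d5:1  d6:0  d7:0 → peak 17
OP2@6: d1:17  d2:12  d3:12  d4:0  d5:0  d6:1  d7:0 → peak 17
OP2@7: d1:17  d2:12  d3:12  d4:0  d5:0  d6:0  d7:1 → peak 17
Best is OP2@2, peak 17.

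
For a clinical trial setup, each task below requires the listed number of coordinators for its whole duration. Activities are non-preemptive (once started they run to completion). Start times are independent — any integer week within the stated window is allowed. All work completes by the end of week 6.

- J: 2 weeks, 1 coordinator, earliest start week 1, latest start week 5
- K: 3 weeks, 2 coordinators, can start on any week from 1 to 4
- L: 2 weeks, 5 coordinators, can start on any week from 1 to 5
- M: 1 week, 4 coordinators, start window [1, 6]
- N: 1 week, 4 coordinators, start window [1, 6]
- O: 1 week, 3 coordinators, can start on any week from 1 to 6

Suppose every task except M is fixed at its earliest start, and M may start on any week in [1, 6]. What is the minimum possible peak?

15

M@1: w1:19  w2:8  w3:2  w4:0  w5:0  w6:0 → peak 19
M@2: w1:15  w2:12  w3:2  w4:0  w5:0  w6:0 → peak 15
M@3: w1:15  w2:8  w3:6  w4:0  w5:0  w6:0 → peak 15
M@4: w1:15  w2:8  w3:2  w4:4  w5:0  w6:0 → peak 15
M@5: w1:15  w2:8  w3:2  w4:0  w5:4  w6:0 → peak 15
M@6: w1:15  w2:8  w3:2  w4:0  w5:0  w6:4 → peak 15
Best is M@2, peak 15.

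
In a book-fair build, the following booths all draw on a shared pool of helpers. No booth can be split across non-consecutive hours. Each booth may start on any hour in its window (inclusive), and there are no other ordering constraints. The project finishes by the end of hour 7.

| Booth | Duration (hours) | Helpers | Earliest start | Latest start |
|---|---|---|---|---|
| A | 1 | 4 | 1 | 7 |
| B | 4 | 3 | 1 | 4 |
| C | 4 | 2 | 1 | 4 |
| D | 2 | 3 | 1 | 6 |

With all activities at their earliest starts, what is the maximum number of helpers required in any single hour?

Early-start schedule: A@1, B@1, C@1, D@1.
Load per hour: hour 1: 12, hour 2: 8, hour 3: 5, hour 4: 5, hour 5: 0, hour 6: 0, hour 7: 0.
Peak is 12.

12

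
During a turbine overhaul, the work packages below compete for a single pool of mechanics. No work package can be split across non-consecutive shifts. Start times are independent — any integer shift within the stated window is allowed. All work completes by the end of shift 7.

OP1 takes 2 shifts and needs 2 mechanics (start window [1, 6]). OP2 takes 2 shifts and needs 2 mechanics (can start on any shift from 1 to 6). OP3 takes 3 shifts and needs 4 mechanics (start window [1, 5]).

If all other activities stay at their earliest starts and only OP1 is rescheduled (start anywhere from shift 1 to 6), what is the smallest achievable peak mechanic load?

6

OP1@1: s1:8  s2:8  s3:4  s4:0  s5:0  s6:0  s7:0 → peak 8
OP1@2: s1:6  s2:8  s3:6  s4:0  s5:0  s6:0  s7:0 → peak 8
OP1@3: s1:6  s2:6  s3:6  s4:2  s5:0  s6:0  s7:0 → peak 6
OP1@4: s1:6  s2:6  s3:4  s4:2  s5:2  s6:0  s7:0 → peak 6
OP1@5: s1:6  s2:6  s3:4  s4:0  s5:2  s6:2  s7:0 → peak 6
OP1@6: s1:6  s2:6  s3:4  s4:0  s5:0  s6:2  s7:2 → peak 6
Best is OP1@3, peak 6.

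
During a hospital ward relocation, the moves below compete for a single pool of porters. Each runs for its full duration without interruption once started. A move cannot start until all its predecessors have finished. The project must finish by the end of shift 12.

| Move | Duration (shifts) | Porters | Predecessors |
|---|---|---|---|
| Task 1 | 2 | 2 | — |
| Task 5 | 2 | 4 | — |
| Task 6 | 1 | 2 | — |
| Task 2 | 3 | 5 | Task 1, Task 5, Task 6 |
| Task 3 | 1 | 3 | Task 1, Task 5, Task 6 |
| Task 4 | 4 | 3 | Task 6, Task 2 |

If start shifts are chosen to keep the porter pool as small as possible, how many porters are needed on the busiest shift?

Early-start (Task 1@1, Task 5@1, Task 6@1, Task 2@3, Task 3@3, Task 4@6) gives peak 8: s1:8  s2:6  s3:8  s4:5  s5:5  s6:3  s7:3  s8:3  s9:3  s10:0  s11:0  s12:0.
Shift Task 5→3, Task 2→5, Task 3→8, Task 4→9.
Schedule Task 1@1, Task 5@3, Task 6@1, Task 2@5, Task 3@8, Task 4@9: s1:4  s2:2  s3:4  s4:4  s5:5  s6:5  s7:5  s8:3  s9:3  s10:3  s11:3  s12:3 — peak 5.

5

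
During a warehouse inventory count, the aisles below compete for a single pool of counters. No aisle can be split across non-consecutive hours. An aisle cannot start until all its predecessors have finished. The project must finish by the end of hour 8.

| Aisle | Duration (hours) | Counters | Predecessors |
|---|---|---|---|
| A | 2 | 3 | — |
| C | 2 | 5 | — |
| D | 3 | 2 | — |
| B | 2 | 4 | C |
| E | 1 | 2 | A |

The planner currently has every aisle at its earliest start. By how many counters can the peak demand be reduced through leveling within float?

Early-start peak: h1:10  h2:10  h3:8  h4:4  h5:0  h6:0  h7:0  h8:0 ⇒ 10.
Leveled (A@1, C@4, D@1, B@6, E@3): h1:5  h2:5  h3:4  h4:5  h5:5  h6:4  h7:4  h8:0 ⇒ 5.
Reduction 10 − 5 = 5.

5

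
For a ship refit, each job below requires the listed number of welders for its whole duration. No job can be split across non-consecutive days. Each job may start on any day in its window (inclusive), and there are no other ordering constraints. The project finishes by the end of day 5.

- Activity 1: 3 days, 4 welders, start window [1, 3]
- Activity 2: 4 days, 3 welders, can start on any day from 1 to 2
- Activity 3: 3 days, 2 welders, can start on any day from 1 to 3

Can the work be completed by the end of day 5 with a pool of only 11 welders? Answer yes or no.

yes

Schedule Activity 1@1, Activity 2@1, Activity 3@1: d1:9  d2:9  d3:9  d4:3  d5:0 — peak 9 ≤ 11.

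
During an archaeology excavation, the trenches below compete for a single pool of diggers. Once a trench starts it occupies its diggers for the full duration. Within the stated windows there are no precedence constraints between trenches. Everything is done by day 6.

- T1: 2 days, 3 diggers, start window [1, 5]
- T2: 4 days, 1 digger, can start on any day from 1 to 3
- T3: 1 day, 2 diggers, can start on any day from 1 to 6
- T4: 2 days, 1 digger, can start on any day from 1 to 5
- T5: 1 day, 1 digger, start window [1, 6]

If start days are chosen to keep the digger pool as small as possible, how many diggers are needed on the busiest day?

Early-start (T1@1, T2@1, T3@1, T4@1, T5@1) gives peak 8: d1:8  d2:5  d3:1  d4:1  d5:0  d6:0.
Shift T2→3, T3→3, T4→4, T5→4.
Schedule T1@1, T2@3, T3@3, T4@4, T5@4: d1:3  d2:3  d3:3  d4:3  d5:2  d6:1 — peak 3.
Total digger-days = 15 over 6 days ⇒ peak ≥ ⌈15/6⌉ = 3, so 3 is optimal.

3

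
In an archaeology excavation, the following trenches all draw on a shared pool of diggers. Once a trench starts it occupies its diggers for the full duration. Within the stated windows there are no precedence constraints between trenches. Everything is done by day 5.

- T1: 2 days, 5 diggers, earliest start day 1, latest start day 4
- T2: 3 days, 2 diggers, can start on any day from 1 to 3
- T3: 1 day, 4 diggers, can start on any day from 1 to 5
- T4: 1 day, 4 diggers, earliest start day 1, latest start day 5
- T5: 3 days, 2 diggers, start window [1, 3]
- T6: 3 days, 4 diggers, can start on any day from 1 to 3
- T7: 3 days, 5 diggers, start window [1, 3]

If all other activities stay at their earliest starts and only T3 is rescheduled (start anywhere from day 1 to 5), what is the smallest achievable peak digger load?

22

T3@1: d1:26  d2:18  d3:13  d4:0  d5:0 → peak 26
T3@2: d1:22  d2:22  d3:13  d4:0  d5:0 → peak 22
T3@3: d1:22  d2:18  d3:17  d4:0  d5:0 → peak 22
T3@4: d1:22  d2:18  d3:13  d4:4  d5:0 → peak 22
T3@5: d1:22  d2:18  d3:13  d4:0  d5:4 → peak 22
Best is T3@2, peak 22.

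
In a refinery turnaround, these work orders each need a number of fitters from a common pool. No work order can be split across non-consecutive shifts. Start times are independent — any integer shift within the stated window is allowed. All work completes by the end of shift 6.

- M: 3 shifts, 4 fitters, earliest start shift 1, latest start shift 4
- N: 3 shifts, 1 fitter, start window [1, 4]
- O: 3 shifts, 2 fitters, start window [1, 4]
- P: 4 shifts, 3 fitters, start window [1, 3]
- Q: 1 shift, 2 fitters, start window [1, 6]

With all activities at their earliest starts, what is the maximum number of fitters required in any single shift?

Early-start schedule: M@1, N@1, O@1, P@1, Q@1.
Load per shift: shift 1: 12, shift 2: 10, shift 3: 10, shift 4: 3, shift 5: 0, shift 6: 0.
Peak is 12.

12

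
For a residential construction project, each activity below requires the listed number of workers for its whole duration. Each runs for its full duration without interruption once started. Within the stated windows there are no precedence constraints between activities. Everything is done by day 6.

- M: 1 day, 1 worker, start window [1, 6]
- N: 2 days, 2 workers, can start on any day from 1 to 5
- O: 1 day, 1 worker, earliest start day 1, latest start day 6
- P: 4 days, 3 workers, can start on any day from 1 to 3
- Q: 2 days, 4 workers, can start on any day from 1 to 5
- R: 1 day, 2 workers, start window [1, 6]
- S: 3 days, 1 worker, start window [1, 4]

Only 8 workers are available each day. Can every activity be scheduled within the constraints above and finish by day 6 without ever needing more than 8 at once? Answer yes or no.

yes

Schedule M@1, N@1, O@2, P@1, Q@5, R@3, S@3: d1:6  d2:6  d3:6  d4:4  d5:5  d6:4 — peak 6 ≤ 8.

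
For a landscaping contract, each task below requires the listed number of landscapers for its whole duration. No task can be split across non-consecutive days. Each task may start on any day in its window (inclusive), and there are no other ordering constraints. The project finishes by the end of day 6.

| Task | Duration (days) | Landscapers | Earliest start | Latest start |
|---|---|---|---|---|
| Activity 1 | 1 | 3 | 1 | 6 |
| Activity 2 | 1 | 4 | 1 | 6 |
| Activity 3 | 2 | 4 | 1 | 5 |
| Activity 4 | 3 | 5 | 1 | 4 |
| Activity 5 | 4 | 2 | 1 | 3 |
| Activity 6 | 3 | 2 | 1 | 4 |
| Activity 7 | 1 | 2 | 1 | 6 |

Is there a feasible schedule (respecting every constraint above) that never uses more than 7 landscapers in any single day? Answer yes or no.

Total landscaper-days = 46; over 6 days the average is 46/6 > 7, so some day must exceed 7.

no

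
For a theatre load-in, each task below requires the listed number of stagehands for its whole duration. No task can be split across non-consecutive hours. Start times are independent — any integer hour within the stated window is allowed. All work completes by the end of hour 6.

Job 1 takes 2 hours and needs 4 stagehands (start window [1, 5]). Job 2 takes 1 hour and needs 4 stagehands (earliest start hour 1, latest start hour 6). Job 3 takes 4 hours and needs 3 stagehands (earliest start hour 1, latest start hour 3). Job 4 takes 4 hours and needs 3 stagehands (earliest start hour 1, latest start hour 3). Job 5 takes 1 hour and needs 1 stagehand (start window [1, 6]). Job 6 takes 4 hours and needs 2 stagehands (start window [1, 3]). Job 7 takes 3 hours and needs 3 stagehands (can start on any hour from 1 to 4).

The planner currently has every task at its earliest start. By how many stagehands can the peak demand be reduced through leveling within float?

9

Early-start peak: h1:20  h2:15  h3:11  h4:8  h5:0  h6:0 ⇒ 20.
Leveled (Job 1@1, Job 2@1, Job 3@1, Job 4@2, Job 5@2, Job 6@3, Job 7@3): h1:11  h2:11  h3:11  h4:11  h5:8  h6:2 ⇒ 11.
Reduction 20 − 11 = 9.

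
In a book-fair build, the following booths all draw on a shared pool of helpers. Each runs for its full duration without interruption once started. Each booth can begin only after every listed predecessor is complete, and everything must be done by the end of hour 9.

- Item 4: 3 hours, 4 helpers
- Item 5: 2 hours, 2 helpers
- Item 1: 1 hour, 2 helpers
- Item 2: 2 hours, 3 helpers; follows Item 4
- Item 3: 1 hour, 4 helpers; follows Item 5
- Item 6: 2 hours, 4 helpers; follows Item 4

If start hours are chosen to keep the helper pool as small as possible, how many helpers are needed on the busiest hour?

Early-start (Item 4@1, Item 5@1, Item 1@1, Item 2@4, Item 3@3, Item 6@4) gives peak 8: h1:8  h2:6  h3:8  h4:7  h5:7  h6:0  h7:0  h8:0  h9:0.
Shift Item 5→4, Item 1→4, Item 2→5, Item 3→7, Item 6→8.
Schedule Item 4@1, Item 5@4, Item 1@4, Item 2@5, Item 3@7, Item 6@8: h1:4  h2:4  h3:4  h4:4  h5:5  h6:3  h7:4  h8:4  h9:4 — peak 5.

5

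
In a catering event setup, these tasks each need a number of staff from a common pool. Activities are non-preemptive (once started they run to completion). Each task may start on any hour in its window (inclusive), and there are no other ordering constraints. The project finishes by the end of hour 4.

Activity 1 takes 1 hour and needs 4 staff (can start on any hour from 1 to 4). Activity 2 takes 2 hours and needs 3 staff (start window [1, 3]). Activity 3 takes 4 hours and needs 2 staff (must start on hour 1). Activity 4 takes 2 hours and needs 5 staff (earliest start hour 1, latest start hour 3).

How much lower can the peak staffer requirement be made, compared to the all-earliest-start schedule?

5

Early-start peak: h1:14  h2:10  h3:2  h4:2 ⇒ 14.
Leveled (Activity 1@1, Activity 2@1, Activity 3@1, Activity 4@3): h1:9  h2:5  h3:7  h4:7 ⇒ 9.
Reduction 14 − 9 = 5.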